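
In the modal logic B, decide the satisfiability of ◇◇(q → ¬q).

Yes, satisfiable

1. ◇◇(q → ¬q), u
2. ◇(q → ¬q), v   [◇-rule on 1: fresh world v, uRv]
3. q → ¬q, w   [◇-rule on 2: fresh world w, vRw]
4. ¬q, w   [→-rule on 3 (branches; this branch)]
Accessibility: uRu, uRv, vRu, vRv, vRw, wRv, wRw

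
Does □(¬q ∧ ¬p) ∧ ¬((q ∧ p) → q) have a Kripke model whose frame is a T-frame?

1. □(¬q ∧ ¬p) ∧ ¬((q ∧ p) → q), 0
2. □(¬q ∧ ¬p), 0
3. ¬((q ∧ p) → q), 0
4. q ∧ p, 0
5. ¬q, 0
6. q, 0
7. p, 0
Accessibility: 0R0
Branch closes: q and ¬q both at 0.
All branches of the tableau close; one closing branch shown above.

No, unsatisfiable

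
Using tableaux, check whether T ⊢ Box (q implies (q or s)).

Tableau for the negation not Box (q implies (q or s)):
1. not Box (q implies (q or s)), w0
2. not (q implies (q or s)), w1
3. q, w1
4. not (q or s), w1
5. not q, w1
6. not s, w1
Accessibility: w0Rw0, w0Rw1, w1Rw1
Branch closes: q and not q both at w1.
All branches of the negation close; one closing branch shown above.

Valid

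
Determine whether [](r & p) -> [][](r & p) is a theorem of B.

Invalid (countermodel exists)

Tableau for the negation ~([](r & p) -> [][](r & p)):
1. ~([](r & p) -> [][](r & p)), w0
2. [](r & p), w0
3. ~[][](r & p), w0
4. r & p, w0
5. r, w0
6. p, w0
7. ~[](r & p), w1
8. r & p, w1
9. r, w1
10. p, w1
11. ~(r & p), w2
12. ~p, w2
Accessibility: w0Rw0, w0Rw1, w1Rw0, w1Rw1, w1Rw2, w2Rw1, w2Rw2
The negation has an open branch (countermodel exists).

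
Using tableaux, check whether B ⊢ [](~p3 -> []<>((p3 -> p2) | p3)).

Tableau for the negation ~[](~p3 -> []<>((p3 -> p2) | p3)):
1. ~[](~p3 -> []<>((p3 -> p2) | p3)), w0
2. ~(~p3 -> []<>((p3 -> p2) | p3)), w1
3. ~p3, w1
4. ~[]<>((p3 -> p2) | p3), w1
5. ~<>((p3 -> p2) | p3), w2
6. ~((p3 -> p2) | p3), w1
7. ~(p3 -> p2), w1
8. p3, w1
9. ~p2, w1
Accessibility: w0Rw0, w0Rw1, w1Rw0, w1Rw1, w1Rw2, w2Rw1, w2Rw2
Branch closes: p3 and ~p3 both at w1.
All branches of the negation close; one closing branch shown above.

Valid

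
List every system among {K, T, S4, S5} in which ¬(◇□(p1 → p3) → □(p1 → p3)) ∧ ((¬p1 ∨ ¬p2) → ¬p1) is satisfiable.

S4-tableau for the formula:
1. ¬(◇□(p1 → p3) → □(p1 → p3)) ∧ ((¬p1 ∨ ¬p2) → ¬p1), w0
2. ¬(◇□(p1 → p3) → □(p1 → p3)), w0
3. (¬p1 ∨ ¬p2) → ¬p1, w0
4. ◇□(p1 → p3), w0
5. ¬□(p1 → p3), w0
6. ¬p1, w0
7. □(p1 → p3), w1
8. p1 → p3, w1
9. p3, w1
10. ¬(p1 → p3), w2
11. p1, w2
12. ¬p3, w2
Accessibility: w0Rw0, w0Rw1, w0Rw2, w1Rw1, w2Rw2
Complete open branch: satisfiable in S4, hence also in K, T (this S4-model is also a K-model and a T-model).
S5-tableau for the formula:
1. ¬(◇□(p1 → p3) → □(p1 → p3)) ∧ ((¬p1 ∨ ¬p2) → ¬p1), w0
2. ¬(◇□(p1 → p3) → □(p1 → p3)), w0
3. (¬p1 ∨ ¬p2) → ¬p1, w0
4. ◇□(p1 → p3), w0
5. ¬□(p1 → p3), w0
6. ¬(¬p1 ∨ ¬p2), w0
7. p1, w0
8. p2, w0
9. □(p1 → p3), w1
10. p1 → p3, w0
11. p1 → p3, w1
12. p3, w0
13. p3, w1
14. ¬(p1 → p3), w2
15. p1, w2
16. ¬p3, w2
17. p1 → p3, w2
18. p3, w2
Accessibility: w0Rw0, w0Rw1, w0Rw2, w1Rw0, w1Rw1, w1Rw2, w2Rw0, w2Rw1, w2Rw2
Branch closes: p3 and ¬p3 both at w2.
Every branch closes (one shown): unsatisfiable in S5.

K, T, S4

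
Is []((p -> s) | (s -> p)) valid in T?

Yes, valid

Tableau for the negation ~[]((p -> s) | (s -> p)):
1. ~[]((p -> s) | (s -> p)), 0
2. ~((p -> s) | (s -> p)), 1
3. ~(p -> s), 1
4. ~(s -> p), 1
5. p, 1
6. ~s, 1
7. s, 1
8. ~p, 1
Accessibility: 0R0, 0R1, 1R1
Branch closes: s and ~s both at 1.
Every branch of the negation's tableau closes; the branch above is one of them.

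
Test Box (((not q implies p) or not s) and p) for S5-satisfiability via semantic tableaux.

Yes, satisfiable

1. Box (((not q implies p) or not s) and p), 0
2. ((not q implies p) or not s) and p, 0
3. (not q implies p) or not s, 0
4. p, 0
5. not s, 0
Accessibility: 0R0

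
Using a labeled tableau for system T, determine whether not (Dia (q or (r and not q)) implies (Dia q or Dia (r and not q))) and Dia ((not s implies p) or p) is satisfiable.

1. not (Dia (q or (r and not q)) implies (Dia q or Dia (r and not q))) and Dia ((not s implies p) or p), w0
2. not (Dia (q or (r and not q)) implies (Dia q or Dia (r and not q))), w0
3. Dia ((not s implies p) or p), w0
4. Dia (q or (r and not q)), w0
5. not (Dia q or Dia (r and not q)), w0
6. not Dia q, w0
7. not Dia (r and not q), w0
8. not q, w0
9. not (r and not q), w0
10. not r, w0
11. (not s implies p) or p, w1
12. not q, w1
13. not (r and not q), w1
14. not s implies p, w1
15. not r, w1
16. p, w1
17. q or (r and not q), w2
18. not q, w2
19. not (r and not q), w2
20. r and not q, w2
21. r, w2
22. q, w2
Accessibility: w0Rw0, w0Rw1, w0Rw2, w1Rw1, w2Rw2
Branch closes: q and not q both at w2.
Every branch closes; the branch above is one of them.

No, unsatisfiable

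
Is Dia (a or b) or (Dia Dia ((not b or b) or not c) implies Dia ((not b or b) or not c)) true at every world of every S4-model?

Valid

Tableau for the negation not (Dia (a or b) or (Dia Dia ((not b or b) or not c) implies Dia ((not b or b) or not c))):
1. not (Dia (a or b) or (Dia Dia ((not b or b) or not c) implies Dia ((not b or b) or not c))), u
2. not Dia (a or b), u   [neg-or-rule on 1]
3. not (Dia Dia ((not b or b) or not c) implies Dia ((not b or b) or not c)), u   [neg-or-rule on 1]
4. Dia Dia ((not b or b) or not c), u   [neg-implies-rule on 3]
5. not Dia ((not b or b) or not c), u   [neg-implies-rule on 3]
6. not (a or b), u   [neg-Dia-rule on 2 via uRu]
7. not a, u   [neg-or-rule on 6]
8. not b, u   [neg-or-rule on 6]
9. not ((not b or b) or not c), u   [neg-Dia-rule on 5 via uRu]
10. not (not b or b), u   [neg-or-rule on 9]
11. c, u   [neg-or-rule on 9]
12. b, u   [neg-or-rule on 10]
Accessibility: uRu
Branch closes: b and not b both at u.
All branches of the negation close; one closing branch shown above.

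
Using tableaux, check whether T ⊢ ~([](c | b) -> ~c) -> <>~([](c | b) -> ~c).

Yes, valid

Tableau for the negation ~(~([](c | b) -> ~c) -> <>~([](c | b) -> ~c)):
1. ~(~([](c | b) -> ~c) -> <>~([](c | b) -> ~c)), u
2. ~([](c | b) -> ~c), u   [~->-rule on 1]
3. ~<>~([](c | b) -> ~c), u   [~->-rule on 1]
4. [](c | b), u   [~->-rule on 2]
5. c, u   [~->-rule on 2]
6. [](c | b) -> ~c, u   [~<>-rule on 3 via uRu]
7. c | b, u   [[]-rule on 4 via uRu]
8. ~[](c | b), u   [->-rule on 6 (branches; this branch)]
9. b, u   [|-rule on 7 (branches; this branch)]
10. ~(c | b), v   [~[]-rule on 8: fresh world v, uRv]
11. ~c, v   [~|-rule on 10]
12. ~b, v   [~|-rule on 10]
13. [](c | b) -> ~c, v   [~<>-rule on 3 via uRv]
14. c | b, v   [[]-rule on 4 via uRv]
15. b, v   [|-rule on 14 (branches; this branch)]
Accessibility: uRu, uRv, vRv
Branch closes: b and ~b both at v.
Every branch of the negation's tableau closes; the branch above is one of them.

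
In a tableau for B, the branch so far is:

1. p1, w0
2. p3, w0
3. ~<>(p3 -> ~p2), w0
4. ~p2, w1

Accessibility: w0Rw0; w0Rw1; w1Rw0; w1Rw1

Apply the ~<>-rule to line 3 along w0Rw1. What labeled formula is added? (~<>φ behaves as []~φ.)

~(p3 -> ~p2), w1

~<>φ behaves as []~φ: propagate the negated body to each accessible world.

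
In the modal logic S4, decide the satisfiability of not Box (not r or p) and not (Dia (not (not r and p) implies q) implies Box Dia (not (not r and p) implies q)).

1. not Box (not r or p) and not (Dia (not (not r and p) implies q) implies Box Dia (not (not r and p) implies q)), u
2. not Box (not r or p), u   [and-rule on 1]
3. not (Dia (not (not r and p) implies q) implies Box Dia (not (not r and p) implies q)), u   [and-rule on 1]
4. Dia (not (not r and p) implies q), u   [neg-implies-rule on 3]
5. not Box Dia (not (not r and p) implies q), u   [neg-implies-rule on 3]
6. not (not r or p), v   [neg-Box-rule on 2: fresh world v, uRv]
7. r, v   [neg-or-rule on 6]
8. not p, v   [neg-or-rule on 6]
9. not (not r and p) implies q, w   [Dia-rule on 4: fresh world w, uRw]
10. q, w   [implies-rule on 9 (branches; this branch)]
11. not Dia (not (not r and p) implies q), x   [neg-Box-rule on 5: fresh world x, uRx]
12. not (not (not r and p) implies q), x   [neg-Dia-rule on 11 via xRx]
13. not (not r and p), x   [neg-implies-rule on 12]
14. not q, x   [neg-implies-rule on 12]
15. not p, x   [neg-and-rule on 13 (branches; this branch)]
Accessibility: uRu, uRv, uRw, uRx, vRv, wRw, xRx

Satisfiable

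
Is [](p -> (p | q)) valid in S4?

Tableau for the negation ~[](p -> (p | q)):
1. ~[](p -> (p | q)), w0
2. ~(p -> (p | q)), w1
3. p, w1
4. ~(p | q), w1
5. ~p, w1
6. ~q, w1
Accessibility: w0Rw0, w0Rw1, w1Rw1
Branch closes: p and ~p both at w1.
All branches of the negation close; one closing branch shown above.

Valid in S4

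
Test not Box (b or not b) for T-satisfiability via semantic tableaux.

1. not Box (b or not b), u
2. not (b or not b), v
3. not b, v
4. b, v
Accessibility: uRu, uRv, vRv
Branch closes: b and not b both at v.
Every branch closes; the branch above is one of them.

Unsatisfiable (every branch closes)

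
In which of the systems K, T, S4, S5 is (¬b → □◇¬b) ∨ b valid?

S5

S4-tableau for the negation ¬((¬b → □◇¬b) ∨ b):
1. ¬((¬b → □◇¬b) ∨ b), 0
2. ¬(¬b → □◇¬b), 0
3. ¬b, 0
4. ¬□◇¬b, 0
5. ¬◇¬b, 1
6. b, 1
Accessibility: 0R0, 0R1, 1R1
Complete open branch: countermodel on an S4-frame, so not valid in S4, nor in K, T (the same frame is also a K-frame and a T-frame).
S5-tableau for the negation ¬((¬b → □◇¬b) ∨ b):
1. ¬((¬b → □◇¬b) ∨ b), 0
2. ¬(¬b → □◇¬b), 0
3. ¬b, 0
4. ¬□◇¬b, 0
5. ¬◇¬b, 1
6. b, 0
Accessibility: 0R0, 0R1, 1R0, 1R1
Branch closes: b and ¬b both at 0.
Every branch closes (one shown): valid in S5.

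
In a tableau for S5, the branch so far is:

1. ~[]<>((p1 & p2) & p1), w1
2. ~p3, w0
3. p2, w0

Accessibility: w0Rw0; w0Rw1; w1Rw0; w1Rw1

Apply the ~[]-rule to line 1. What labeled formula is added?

a fresh world w2 with w1Rw2, and ~<>((p1 & p2) & p1) at w2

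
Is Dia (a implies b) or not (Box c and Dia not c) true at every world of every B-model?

Tableau for the negation not (Dia (a implies b) or not (Box c and Dia not c)):
1. not (Dia (a implies b) or not (Box c and Dia not c)), u
2. not Dia (a implies b), u
3. Box c and Dia not c, u
4. Box c, u
5. Dia not c, u
6. not (a implies b), u
7. a, u
8. not b, u
9. c, u
10. not c, v
11. not (a implies b), v
12. a, v
13. not b, v
14. c, v
Accessibility: uRu, uRv, vRu, vRv
Branch closes: c and not c both at v.
Every branch of the negation's tableau closes; the branch above is one of them.

Valid in B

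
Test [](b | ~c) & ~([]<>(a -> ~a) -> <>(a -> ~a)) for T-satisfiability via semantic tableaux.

Unsatisfiable (every branch closes)

1. [](b | ~c) & ~([]<>(a -> ~a) -> <>(a -> ~a)), 0
2. [](b | ~c), 0   [&-rule on 1]
3. ~([]<>(a -> ~a) -> <>(a -> ~a)), 0   [&-rule on 1]
4. []<>(a -> ~a), 0   [~->-rule on 3]
5. ~<>(a -> ~a), 0   [~->-rule on 3]
6. b | ~c, 0   [[]-rule on 2 via 0R0]
7. <>(a -> ~a), 0   [[]-rule on 4 via 0R0]
8. ~(a -> ~a), 0   [~<>-rule on 5 via 0R0]
9. a, 0   [~->-rule on 8]
10. ~c, 0   [|-rule on 6 (branches; this branch)]
11. a -> ~a, 1   [<>-rule on 7: fresh world 1, 0R1]
12. b | ~c, 1   [[]-rule on 2 via 0R1]
13. <>(a -> ~a), 1   [[]-rule on 4 via 0R1]
14. ~(a -> ~a), 1   [~<>-rule on 5 via 0R1]
15. a, 1   [~->-rule on 14]
16. ~a, 1   [->-rule on 11 (branches; this branch)]
Accessibility: 0R0, 0R1, 1R1
Branch closes: a and ~a both at 1.
All branches of the tableau close; one closing branch shown above.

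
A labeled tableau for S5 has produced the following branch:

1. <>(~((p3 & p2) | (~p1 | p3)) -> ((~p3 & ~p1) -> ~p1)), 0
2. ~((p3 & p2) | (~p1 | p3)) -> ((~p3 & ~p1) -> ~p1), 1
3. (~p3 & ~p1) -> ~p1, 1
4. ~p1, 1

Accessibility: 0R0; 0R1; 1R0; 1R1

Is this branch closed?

Open

No atom appears with both signs at the same world.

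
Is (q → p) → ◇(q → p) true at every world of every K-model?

No, not valid

Tableau for the negation ¬((q → p) → ◇(q → p)):
1. ¬((q → p) → ◇(q → p)), u
2. q → p, u
3. ¬◇(q → p), u
4. p, u
The negation has an open branch (countermodel exists).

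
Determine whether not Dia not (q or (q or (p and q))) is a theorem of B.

No, not valid

Tableau for the negation Dia not (q or (q or (p and q))):
1. Dia not (q or (q or (p and q))), w0
2. not (q or (q or (p and q))), w1
3. not q, w1
4. not (q or (p and q)), w1
5. not (p and q), w1
Accessibility: w0Rw0, w0Rw1, w1Rw0, w1Rw1
The negation has an open branch (countermodel exists).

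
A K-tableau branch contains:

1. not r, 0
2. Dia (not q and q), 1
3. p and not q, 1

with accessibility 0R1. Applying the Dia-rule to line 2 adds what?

a fresh world 2 with 1R2, and not q and q at 2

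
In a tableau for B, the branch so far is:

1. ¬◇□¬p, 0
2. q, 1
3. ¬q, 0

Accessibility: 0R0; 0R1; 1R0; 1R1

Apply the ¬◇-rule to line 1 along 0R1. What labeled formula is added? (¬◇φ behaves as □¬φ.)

¬◇φ behaves as □¬φ: propagate the negated body to each accessible world.

¬□¬p, 1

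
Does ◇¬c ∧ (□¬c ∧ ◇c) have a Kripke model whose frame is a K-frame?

No, unsatisfiable

1. ◇¬c ∧ (□¬c ∧ ◇c), 0
2. ◇¬c, 0   [∧-rule on 1]
3. □¬c ∧ ◇c, 0   [∧-rule on 1]
4. □¬c, 0   [∧-rule on 3]
5. ◇c, 0   [∧-rule on 3]
6. ¬c, 1   [◇-rule on 2: fresh world 1, 0R1]
7. c, 2   [◇-rule on 5: fresh world 2, 0R2]
8. ¬c, 2   [□-rule on 4 via 0R2]
Accessibility: 0R1, 0R2
Branch closes: c and ¬c both at 2.
All branches of the tableau close; one closing branch shown above.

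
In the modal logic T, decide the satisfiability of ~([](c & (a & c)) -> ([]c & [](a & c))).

Unsatisfiable (every branch closes)

1. ~([](c & (a & c)) -> ([]c & [](a & c))), u
2. [](c & (a & c)), u
3. ~([]c & [](a & c)), u
4. c & (a & c), u
5. c, u
6. a & c, u
7. a, u
8. ~[](a & c), u
9. ~(a & c), v
10. c & (a & c), v
11. c, v
12. a & c, v
13. a, v
14. ~c, v
Accessibility: uRu, uRv, vRv
Branch closes: c and ~c both at v.
(One branch shown.) All branches close.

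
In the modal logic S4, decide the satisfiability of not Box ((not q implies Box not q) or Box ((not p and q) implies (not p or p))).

Unsatisfiable

1. not Box ((not q implies Box not q) or Box ((not p and q) implies (not p or p))), w0
2. not ((not q implies Box not q) or Box ((not p and q) implies (not p or p))), w1
3. not (not q implies Box not q), w1
4. not Box ((not p and q) implies (not p or p)), w1
5. not q, w1
6. not Box not q, w1
7. not ((not p and q) implies (not p or p)), w2
8. not p and q, w2
9. not (not p or p), w2
10. not p, w2
11. q, w2
12. p, w2
Accessibility: w0Rw0, w0Rw1, w0Rw2, w1Rw1, w1Rw2, w2Rw2
Branch closes: p and not p both at w2.
All branches of the tableau close; one closing branch shown above.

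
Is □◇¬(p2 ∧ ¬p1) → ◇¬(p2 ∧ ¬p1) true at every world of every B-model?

Tableau for the negation ¬(□◇¬(p2 ∧ ¬p1) → ◇¬(p2 ∧ ¬p1)):
1. ¬(□◇¬(p2 ∧ ¬p1) → ◇¬(p2 ∧ ¬p1)), w0
2. □◇¬(p2 ∧ ¬p1), w0
3. ¬◇¬(p2 ∧ ¬p1), w0
4. ◇¬(p2 ∧ ¬p1), w0
5. p2 ∧ ¬p1, w0
6. p2, w0
7. ¬p1, w0
8. ¬(p2 ∧ ¬p1), w1
9. ◇¬(p2 ∧ ¬p1), w1
10. p2 ∧ ¬p1, w1
11. p2, w1
12. ¬p1, w1
13. p1, w1
Accessibility: w0Rw0, w0Rw1, w1Rw0, w1Rw1
Branch closes: p1 and ¬p1 both at w1.
All branches of the negation close; one closing branch shown above.

Valid in B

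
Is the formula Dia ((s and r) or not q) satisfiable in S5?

Satisfiable

1. Dia ((s and r) or not q), 0
2. (s and r) or not q, 1
3. not q, 1
Accessibility: 0R0, 0R1, 1R0, 1R1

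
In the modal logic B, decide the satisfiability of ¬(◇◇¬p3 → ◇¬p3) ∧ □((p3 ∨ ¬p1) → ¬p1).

Yes, satisfiable

1. ¬(◇◇¬p3 → ◇¬p3) ∧ □((p3 ∨ ¬p1) → ¬p1), 0
2. ¬(◇◇¬p3 → ◇¬p3), 0   [∧-rule on 1]
3. □((p3 ∨ ¬p1) → ¬p1), 0   [∧-rule on 1]
4. ◇◇¬p3, 0   [¬→-rule on 2]
5. ¬◇¬p3, 0   [¬→-rule on 2]
6. (p3 ∨ ¬p1) → ¬p1, 0   [□-rule on 3 via 0R0]
7. p3, 0   [¬◇-rule on 5 via 0R0]
8. ¬p1, 0   [→-rule on 6 (branches; this branch)]
9. ◇¬p3, 1   [◇-rule on 4: fresh world 1, 0R1]
10. (p3 ∨ ¬p1) → ¬p1, 1   [□-rule on 3 via 0R1]
11. p3, 1   [¬◇-rule on 5 via 0R1]
12. ¬p1, 1   [→-rule on 10 (branches; this branch)]
13. ¬p3, 2   [◇-rule on 9: fresh world 2, 1R2]
Accessibility: 0R0, 0R1, 1R0, 1R1, 1R2, 2R1, 2R2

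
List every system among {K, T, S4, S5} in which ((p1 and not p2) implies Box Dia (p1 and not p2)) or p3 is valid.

S4-tableau for the negation not (((p1 and not p2) implies Box Dia (p1 and not p2)) or p3):
1. not (((p1 and not p2) implies Box Dia (p1 and not p2)) or p3), 0
2. not ((p1 and not p2) implies Box Dia (p1 and not p2)), 0   [neg-or-rule on 1]
3. not p3, 0   [neg-or-rule on 1]
4. p1 and not p2, 0   [neg-implies-rule on 2]
5. not Box Dia (p1 and not p2), 0   [neg-implies-rule on 2]
6. p1, 0   [and-rule on 4]
7. not p2, 0   [and-rule on 4]
8. not Dia (p1 and not p2), 1   [neg-Box-rule on 5: fresh world 1, 0R1]
9. not (p1 and not p2), 1   [neg-Dia-rule on 8 via 1R1]
10. p2, 1   [neg-and-rule on 9 (branches; this branch)]
Accessibility: 0R0, 0R1, 1R1
Complete open branch: countermodel on an S4-frame, so not valid in S4, nor in K, T (the same frame is also a K-frame and a T-frame).
S5-tableau for the negation not (((p1 and not p2) implies Box Dia (p1 and not p2)) or p3):
1. not (((p1 and not p2) implies Box Dia (p1 and not p2)) or p3), 0
2. not ((p1 and not p2) implies Box Dia (p1 and not p2)), 0   [neg-or-rule on 1]
3. not p3, 0   [neg-or-rule on 1]
4. p1 and not p2, 0   [neg-implies-rule on 2]
5. not Box Dia (p1 and not p2), 0   [neg-implies-rule on 2]
6. p1, 0   [and-rule on 4]
7. not p2, 0   [and-rule on 4]
8. not Dia (p1 and not p2), 1   [neg-Box-rule on 5: fresh world 1, 0R1]
9. not (p1 and not p2), 0   [neg-Dia-rule on 8 via 1R0]
10. not (p1 and not p2), 1   [neg-Dia-rule on 8 via 1R1]
11. p2, 0   [neg-and-rule on 9 (branches; this branch)]
Accessibility: 0R0, 0R1, 1R0, 1R1
Branch closes: p2 and not p2 both at 0.
Every branch closes (one shown): valid in S5.

S5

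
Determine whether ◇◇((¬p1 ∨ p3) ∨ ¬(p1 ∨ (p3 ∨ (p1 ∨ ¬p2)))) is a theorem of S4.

Tableau for the negation ¬◇◇((¬p1 ∨ p3) ∨ ¬(p1 ∨ (p3 ∨ (p1 ∨ ¬p2)))):
1. ¬◇◇((¬p1 ∨ p3) ∨ ¬(p1 ∨ (p3 ∨ (p1 ∨ ¬p2)))), 0
2. ¬◇((¬p1 ∨ p3) ∨ ¬(p1 ∨ (p3 ∨ (p1 ∨ ¬p2)))), 0
3. ¬((¬p1 ∨ p3) ∨ ¬(p1 ∨ (p3 ∨ (p1 ∨ ¬p2)))), 0
4. ¬(¬p1 ∨ p3), 0
5. p1 ∨ (p3 ∨ (p1 ∨ ¬p2)), 0
6. p1, 0
7. ¬p3, 0
8. p3 ∨ (p1 ∨ ¬p2), 0
9. p1 ∨ ¬p2, 0
10. ¬p2, 0
Accessibility: 0R0
The negation has an open branch (countermodel exists).

Not valid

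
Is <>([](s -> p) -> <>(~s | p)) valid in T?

Tableau for the negation ~<>([](s -> p) -> <>(~s | p)):
1. ~<>([](s -> p) -> <>(~s | p)), w0
2. ~([](s -> p) -> <>(~s | p)), w0   [~<>-rule on 1 via w0Rw0]
3. [](s -> p), w0   [~->-rule on 2]
4. ~<>(~s | p), w0   [~->-rule on 2]
5. s -> p, w0   [[]-rule on 3 via w0Rw0]
6. ~(~s | p), w0   [~<>-rule on 4 via w0Rw0]
7. s, w0   [~|-rule on 6]
8. ~p, w0   [~|-rule on 6]
9. p, w0   [->-rule on 5 (branches; this branch)]
Accessibility: w0Rw0
Branch closes: p and ~p both at w0.
All branches of the negation close; one closing branch shown above.

Yes, valid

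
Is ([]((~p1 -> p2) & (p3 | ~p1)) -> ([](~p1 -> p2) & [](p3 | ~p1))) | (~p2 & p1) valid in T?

Tableau for the negation ~(([]((~p1 -> p2) & (p3 | ~p1)) -> ([](~p1 -> p2) & [](p3 | ~p1))) | (~p2 & p1)):
1. ~(([]((~p1 -> p2) & (p3 | ~p1)) -> ([](~p1 -> p2) & [](p3 | ~p1))) | (~p2 & p1)), w0
2. ~([]((~p1 -> p2) & (p3 | ~p1)) -> ([](~p1 -> p2) & [](p3 | ~p1))), w0
3. ~(~p2 & p1), w0
4. []((~p1 -> p2) & (p3 | ~p1)), w0
5. ~([](~p1 -> p2) & [](p3 | ~p1)), w0
6. (~p1 -> p2) & (p3 | ~p1), w0
7. ~p1 -> p2, w0
8. p3 | ~p1, w0
9. ~p1, w0
10. ~[](p3 | ~p1), w0
11. p2, w0
12. ~(p3 | ~p1), w1
13. ~p3, w1
14. p1, w1
15. (~p1 -> p2) & (p3 | ~p1), w1
16. ~p1 -> p2, w1
17. p3 | ~p1, w1
18. p2, w1
19. ~p1, w1
Accessibility: w0Rw0, w0Rw1, w1Rw1
Branch closes: p1 and ~p1 both at w1.
Every branch of the negation's tableau closes; the branch above is one of them.

Yes, valid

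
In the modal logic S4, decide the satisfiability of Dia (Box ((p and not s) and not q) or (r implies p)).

1. Dia (Box ((p and not s) and not q) or (r implies p)), 0
2. Box ((p and not s) and not q) or (r implies p), 1
3. r implies p, 1
4. p, 1
Accessibility: 0R0, 0R1, 1R1

Satisfiable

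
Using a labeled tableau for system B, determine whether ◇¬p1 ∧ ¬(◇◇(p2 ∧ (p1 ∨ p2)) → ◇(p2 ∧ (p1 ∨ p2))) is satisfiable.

Satisfiable

1. ◇¬p1 ∧ ¬(◇◇(p2 ∧ (p1 ∨ p2)) → ◇(p2 ∧ (p1 ∨ p2))), w0
2. ◇¬p1, w0
3. ¬(◇◇(p2 ∧ (p1 ∨ p2)) → ◇(p2 ∧ (p1 ∨ p2))), w0
4. ◇◇(p2 ∧ (p1 ∨ p2)), w0
5. ¬◇(p2 ∧ (p1 ∨ p2)), w0
6. ¬(p2 ∧ (p1 ∨ p2)), w0
7. ¬(p1 ∨ p2), w0
8. ¬p1, w0
9. ¬p2, w0
10. ¬p1, w1
11. ¬(p2 ∧ (p1 ∨ p2)), w1
12. ¬(p1 ∨ p2), w1
13. ¬p2, w1
14. ◇(p2 ∧ (p1 ∨ p2)), w2
15. ¬(p2 ∧ (p1 ∨ p2)), w2
16. ¬(p1 ∨ p2), w2
17. ¬p1, w2
18. ¬p2, w2
19. p2 ∧ (p1 ∨ p2), w3
20. p2, w3
21. p1 ∨ p2, w3
Accessibility: w0Rw0, w0Rw1, w0Rw2, w1Rw0, w1Rw1, w2Rw0, w2Rw2, w2Rw3, w3Rw2, w3Rw3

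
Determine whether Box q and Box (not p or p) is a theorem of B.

Tableau for the negation not (Box q and Box (not p or p)):
1. not (Box q and Box (not p or p)), w0
2. not Box q, w0
3. not q, w1
Accessibility: w0Rw0, w0Rw1, w1Rw0, w1Rw1
The negation has an open branch (countermodel exists).

Invalid (countermodel exists)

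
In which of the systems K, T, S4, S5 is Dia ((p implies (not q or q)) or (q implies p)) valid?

K-tableau for the negation not Dia ((p implies (not q or q)) or (q implies p)):
1. not Dia ((p implies (not q or q)) or (q implies p)), 0
Complete open branch: countermodel on a K-frame, so not valid in K.
T-tableau for the negation not Dia ((p implies (not q or q)) or (q implies p)):
1. not Dia ((p implies (not q or q)) or (q implies p)), 0
2. not ((p implies (not q or q)) or (q implies p)), 0
3. not (p implies (not q or q)), 0
4. not (q implies p), 0
5. p, 0
6. not (not q or q), 0
7. q, 0
8. not p, 0
Accessibility: 0R0
Branch closes: p and not p both at 0.
Every branch closes (one shown): valid in T, hence also in S4, S5 (every theorem of T is a theorem of S4 and S5).

T, S4, S5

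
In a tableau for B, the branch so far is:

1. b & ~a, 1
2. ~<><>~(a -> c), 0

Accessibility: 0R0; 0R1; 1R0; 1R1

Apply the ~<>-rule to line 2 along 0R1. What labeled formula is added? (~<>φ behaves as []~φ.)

~<>~(a -> c), 1

~<>φ behaves as []~φ: propagate the negated body to each accessible world.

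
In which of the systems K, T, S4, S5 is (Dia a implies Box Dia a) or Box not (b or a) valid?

S5

S4-tableau for the negation not ((Dia a implies Box Dia a) or Box not (b or a)):
1. not ((Dia a implies Box Dia a) or Box not (b or a)), w0
2. not (Dia a implies Box Dia a), w0   [neg-or-rule on 1]
3. not Box not (b or a), w0   [neg-or-rule on 1]
4. Dia a, w0   [neg-implies-rule on 2]
5. not Box Dia a, w0   [neg-implies-rule on 2]
6. b or a, w1   [neg-Box-rule on 3: fresh world w1, w0Rw1]
7. a, w1   [or-rule on 6 (branches; this branch)]
8. a, w2   [Dia-rule on 4: fresh world w2, w0Rw2]
9. not Dia a, w3   [neg-Box-rule on 5: fresh world w3, w0Rw3]
10. not a, w3   [neg-Dia-rule on 9 via w3Rw3]
Accessibility: w0Rw0, w0Rw1, w0Rw2, w0Rw3, w1Rw1, w2Rw2, w3Rw3
Complete open branch: countermodel on an S4-frame, so not valid in S4, nor in K, T (the same frame is also a K-frame and a T-frame).
S5-tableau for the negation not ((Dia a implies Box Dia a) or Box not (b or a)):
1. not ((Dia a implies Box Dia a) or Box not (b or a)), w0
2. not (Dia a implies Box Dia a), w0   [neg-or-rule on 1]
3. not Box not (b or a), w0   [neg-or-rule on 1]
4. Dia a, w0   [neg-implies-rule on 2]
5. not Box Dia a, w0   [neg-implies-rule on 2]
6. b or a, w1   [neg-Box-rule on 3: fresh world w1, w0Rw1]
7. b, w1   [or-rule on 6 (branches; this branch)]
8. a, w2   [Dia-rule on 4: fresh world w2, w0Rw2]
9. not Dia a, w3   [neg-Box-rule on 5: fresh world w3, w0Rw3]
10. not a, w0   [neg-Dia-rule on 9 via w3Rw0]
11. not a, w1   [neg-Dia-rule on 9 via w3Rw1]
12. not a, w2   [neg-Dia-rule on 9 via w3Rw2]
Accessibility: w0Rw0, w0Rw1, w0Rw2, w0Rw3, w1Rw0, w1Rw1, w1Rw2, w1Rw3, w2Rw0, w2Rw1, w2Rw2, w2Rw3, w3Rw0, w3Rw1, w3Rw2, w3Rw3
Branch closes: a and not a both at w2.
Every branch closes (one shown): valid in S5.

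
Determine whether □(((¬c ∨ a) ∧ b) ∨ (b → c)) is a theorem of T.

Valid

Tableau for the negation ¬□(((¬c ∨ a) ∧ b) ∨ (b → c)):
1. ¬□(((¬c ∨ a) ∧ b) ∨ (b → c)), u
2. ¬(((¬c ∨ a) ∧ b) ∨ (b → c)), v
3. ¬((¬c ∨ a) ∧ b), v
4. ¬(b → c), v
5. b, v
6. ¬c, v
7. ¬(¬c ∨ a), v
8. c, v
9. ¬a, v
Accessibility: uRu, uRv, vRv
Branch closes: c and ¬c both at v.
Every branch of the negation's tableau closes; the branch above is one of them.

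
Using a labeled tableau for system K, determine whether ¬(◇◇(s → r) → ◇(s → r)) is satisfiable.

1. ¬(◇◇(s → r) → ◇(s → r)), 0
2. ◇◇(s → r), 0   [¬→-rule on 1]
3. ¬◇(s → r), 0   [¬→-rule on 1]
4. ◇(s → r), 1   [◇-rule on 2: fresh world 1, 0R1]
5. ¬(s → r), 1   [¬◇-rule on 3 via 0R1]
6. s, 1   [¬→-rule on 5]
7. ¬r, 1   [¬→-rule on 5]
8. s → r, 2   [◇-rule on 4: fresh world 2, 1R2]
9. r, 2   [→-rule on 8 (branches; this branch)]
Accessibility: 0R1, 1R2

Satisfiable (open branch found)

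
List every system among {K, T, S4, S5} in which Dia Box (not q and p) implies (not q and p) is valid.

S5-tableau for the negation not (Dia Box (not q and p) implies (not q and p)):
1. not (Dia Box (not q and p) implies (not q and p)), w0
2. Dia Box (not q and p), w0   [neg-implies-rule on 1]
3. not (not q and p), w0   [neg-implies-rule on 1]
4. not p, w0   [neg-and-rule on 3 (branches; this branch)]
5. Box (not q and p), w1   [Dia-rule on 2: fresh world w1, w0Rw1]
6. not q and p, w0   [Box-rule on 5 via w1Rw0]
7. not q, w0   [and-rule on 6]
8. p, w0   [and-rule on 6]
Accessibility: w0Rw0, w0Rw1, w1Rw0, w1Rw1
Branch closes: p and not p both at w0.
Every branch closes (one shown): valid in S5.
S4-tableau for the negation not (Dia Box (not q and p) implies (not q and p)):
1. not (Dia Box (not q and p) implies (not q and p)), w0
2. Dia Box (not q and p), w0   [neg-implies-rule on 1]
3. not (not q and p), w0   [neg-implies-rule on 1]
4. not p, w0   [neg-and-rule on 3 (branches; this branch)]
5. Box (not q and p), w1   [Dia-rule on 2: fresh world w1, w0Rw1]
6. not q and p, w1   [Box-rule on 5 via w1Rw1]
7. not q, w1   [and-rule on 6]
8. p, w1   [and-rule on 6]
Accessibility: w0Rw0, w0Rw1, w1Rw1
Complete open branch: countermodel on an S4-frame, so not valid in S4, nor in K, T (the same frame is also a K-frame and a T-frame).

S5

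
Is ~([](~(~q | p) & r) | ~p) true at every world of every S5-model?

Not valid

Tableau for the negation [](~(~q | p) & r) | ~p:
1. [](~(~q | p) & r) | ~p, 0
2. ~p, 0   [|-rule on 1 (branches; this branch)]
Accessibility: 0R0
The negation has an open branch (countermodel exists).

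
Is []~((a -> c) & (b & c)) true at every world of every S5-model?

Tableau for the negation ~[]~((a -> c) & (b & c)):
1. ~[]~((a -> c) & (b & c)), w0
2. (a -> c) & (b & c), w1   [~[]-rule on 1: fresh world w1, w0Rw1]
3. a -> c, w1   [&-rule on 2]
4. b & c, w1   [&-rule on 2]
5. b, w1   [&-rule on 4]
6. c, w1   [&-rule on 4]
Accessibility: w0Rw0, w0Rw1, w1Rw0, w1Rw1
The negation has an open branch (countermodel exists).

Not valid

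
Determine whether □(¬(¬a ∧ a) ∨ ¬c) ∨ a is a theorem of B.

Tableau for the negation ¬(□(¬(¬a ∧ a) ∨ ¬c) ∨ a):
1. ¬(□(¬(¬a ∧ a) ∨ ¬c) ∨ a), u
2. ¬□(¬(¬a ∧ a) ∨ ¬c), u
3. ¬a, u
4. ¬(¬(¬a ∧ a) ∨ ¬c), v
5. ¬a ∧ a, v
6. c, v
7. ¬a, v
8. a, v
Accessibility: uRu, uRv, vRu, vRv
Branch closes: a and ¬a both at v.
All branches of the negation close; one closing branch shown above.

Valid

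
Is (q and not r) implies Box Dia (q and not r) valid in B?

Yes, valid

Tableau for the negation not ((q and not r) implies Box Dia (q and not r)):
1. not ((q and not r) implies Box Dia (q and not r)), 0
2. q and not r, 0
3. not Box Dia (q and not r), 0
4. q, 0
5. not r, 0
6. not Dia (q and not r), 1
7. not (q and not r), 0
8. not (q and not r), 1
9. r, 0
Accessibility: 0R0, 0R1, 1R0, 1R1
Branch closes: r and not r both at 0.
All branches of the negation close; one closing branch shown above.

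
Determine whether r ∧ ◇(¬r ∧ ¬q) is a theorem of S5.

Tableau for the negation ¬(r ∧ ◇(¬r ∧ ¬q)):
1. ¬(r ∧ ◇(¬r ∧ ¬q)), w0
2. ¬◇(¬r ∧ ¬q), w0   [¬∧-rule on 1 (branches; this branch)]
3. ¬(¬r ∧ ¬q), w0   [¬◇-rule on 2 via w0Rw0]
4. q, w0   [¬∧-rule on 3 (branches; this branch)]
Accessibility: w0Rw0
The negation has an open branch (countermodel exists).

Invalid (countermodel exists)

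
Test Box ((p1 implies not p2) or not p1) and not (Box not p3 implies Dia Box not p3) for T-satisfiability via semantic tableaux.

No, unsatisfiable

1. Box ((p1 implies not p2) or not p1) and not (Box not p3 implies Dia Box not p3), u
2. Box ((p1 implies not p2) or not p1), u
3. not (Box not p3 implies Dia Box not p3), u
4. Box not p3, u
5. not Dia Box not p3, u
6. (p1 implies not p2) or not p1, u
7. not p3, u
8. not Box not p3, u
9. p1 implies not p2, u
10. not p2, u
11. p3, v
12. (p1 implies not p2) or not p1, v
13. not p3, v
Accessibility: uRu, uRv, vRv
Branch closes: p3 and not p3 both at v.
Every branch closes; the branch above is one of them.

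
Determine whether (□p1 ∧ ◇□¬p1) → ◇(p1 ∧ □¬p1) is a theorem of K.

Tableau for the negation ¬((□p1 ∧ ◇□¬p1) → ◇(p1 ∧ □¬p1)):
1. ¬((□p1 ∧ ◇□¬p1) → ◇(p1 ∧ □¬p1)), u
2. □p1 ∧ ◇□¬p1, u
3. ¬◇(p1 ∧ □¬p1), u
4. □p1, u
5. ◇□¬p1, u
6. □¬p1, v
7. ¬(p1 ∧ □¬p1), v
8. p1, v
9. ¬□¬p1, v
10. p1, w
11. ¬p1, w
Accessibility: uRv, vRw
Branch closes: p1 and ¬p1 both at w.
All branches of the negation close; one closing branch shown above.

Yes, valid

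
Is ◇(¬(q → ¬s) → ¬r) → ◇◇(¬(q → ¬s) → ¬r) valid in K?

No, not valid

Tableau for the negation ¬(◇(¬(q → ¬s) → ¬r) → ◇◇(¬(q → ¬s) → ¬r)):
1. ¬(◇(¬(q → ¬s) → ¬r) → ◇◇(¬(q → ¬s) → ¬r)), 0
2. ◇(¬(q → ¬s) → ¬r), 0   [¬→-rule on 1]
3. ¬◇◇(¬(q → ¬s) → ¬r), 0   [¬→-rule on 1]
4. ¬(q → ¬s) → ¬r, 1   [◇-rule on 2: fresh world 1, 0R1]
5. ¬◇(¬(q → ¬s) → ¬r), 1   [¬◇-rule on 3 via 0R1]
6. ¬r, 1   [→-rule on 4 (branches; this branch)]
Accessibility: 0R1
The negation has an open branch (countermodel exists).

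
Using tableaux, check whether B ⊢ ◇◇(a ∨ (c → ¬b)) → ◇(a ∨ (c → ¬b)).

No, not valid

Tableau for the negation ¬(◇◇(a ∨ (c → ¬b)) → ◇(a ∨ (c → ¬b))):
1. ¬(◇◇(a ∨ (c → ¬b)) → ◇(a ∨ (c → ¬b))), 0
2. ◇◇(a ∨ (c → ¬b)), 0
3. ¬◇(a ∨ (c → ¬b)), 0
4. ¬(a ∨ (c → ¬b)), 0
5. ¬a, 0
6. ¬(c → ¬b), 0
7. c, 0
8. b, 0
9. ◇(a ∨ (c → ¬b)), 1
10. ¬(a ∨ (c → ¬b)), 1
11. ¬a, 1
12. ¬(c → ¬b), 1
13. c, 1
14. b, 1
15. a ∨ (c → ¬b), 2
16. c → ¬b, 2
17. ¬b, 2
Accessibility: 0R0, 0R1, 1R0, 1R1, 1R2, 2R1, 2R2
The negation has an open branch (countermodel exists).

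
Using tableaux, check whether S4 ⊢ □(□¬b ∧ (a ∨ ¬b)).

Tableau for the negation ¬□(□¬b ∧ (a ∨ ¬b)):
1. ¬□(□¬b ∧ (a ∨ ¬b)), w0
2. ¬(□¬b ∧ (a ∨ ¬b)), w1
3. ¬(a ∨ ¬b), w1
4. ¬a, w1
5. b, w1
Accessibility: w0Rw0, w0Rw1, w1Rw1
The negation has an open branch (countermodel exists).

Not valid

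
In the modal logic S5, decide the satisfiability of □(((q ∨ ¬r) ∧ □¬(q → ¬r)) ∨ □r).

1. □(((q ∨ ¬r) ∧ □¬(q → ¬r)) ∨ □r), u
2. ((q ∨ ¬r) ∧ □¬(q → ¬r)) ∨ □r, u
3. □r, u
4. r, u
Accessibility: uRu

Yes, satisfiable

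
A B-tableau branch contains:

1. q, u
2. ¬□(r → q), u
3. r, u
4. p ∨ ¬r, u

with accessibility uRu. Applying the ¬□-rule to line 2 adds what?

a fresh world v with uRv, and ¬(r → q) at v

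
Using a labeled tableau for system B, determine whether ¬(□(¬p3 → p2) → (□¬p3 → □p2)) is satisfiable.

Unsatisfiable (every branch closes)

1. ¬(□(¬p3 → p2) → (□¬p3 → □p2)), u
2. □(¬p3 → p2), u
3. ¬(□¬p3 → □p2), u
4. □¬p3, u
5. ¬□p2, u
6. ¬p3 → p2, u
7. ¬p3, u
8. p2, u
9. ¬p2, v
10. ¬p3 → p2, v
11. ¬p3, v
12. p2, v
Accessibility: uRu, uRv, vRu, vRv
Branch closes: p2 and ¬p2 both at v.
(One branch shown.) All branches close.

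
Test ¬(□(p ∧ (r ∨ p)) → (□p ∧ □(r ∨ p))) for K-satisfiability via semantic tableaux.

Unsatisfiable (every branch closes)

1. ¬(□(p ∧ (r ∨ p)) → (□p ∧ □(r ∨ p))), w0
2. □(p ∧ (r ∨ p)), w0   [¬→-rule on 1]
3. ¬(□p ∧ □(r ∨ p)), w0   [¬→-rule on 1]
4. ¬□(r ∨ p), w0   [¬∧-rule on 3 (branches; this branch)]
5. ¬(r ∨ p), w1   [¬□-rule on 4: fresh world w1, w0Rw1]
6. ¬r, w1   [¬∨-rule on 5]
7. ¬p, w1   [¬∨-rule on 5]
8. p ∧ (r ∨ p), w1   [□-rule on 2 via w0Rw1]
9. p, w1   [∧-rule on 8]
10. r ∨ p, w1   [∧-rule on 8]
Accessibility: w0Rw1
Branch closes: p and ¬p both at w1.
All branches of the tableau close; one closing branch shown above.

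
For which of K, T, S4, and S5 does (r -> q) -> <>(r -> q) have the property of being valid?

T, S4, S5

K-tableau for the negation ~((r -> q) -> <>(r -> q)):
1. ~((r -> q) -> <>(r -> q)), u
2. r -> q, u
3. ~<>(r -> q), u
4. q, u
Complete open branch: countermodel on a K-frame, so not valid in K.
T-tableau for the negation ~((r -> q) -> <>(r -> q)):
1. ~((r -> q) -> <>(r -> q)), u
2. r -> q, u
3. ~<>(r -> q), u
4. ~(r -> q), u
5. r, u
6. ~q, u
7. q, u
Accessibility: uRu
Branch closes: q and ~q both at u.
Every branch closes (one shown): valid in T, hence also in S4, S5 (every theorem of T is a theorem of S4 and S5).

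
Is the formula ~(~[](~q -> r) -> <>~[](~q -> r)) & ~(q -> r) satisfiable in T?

Unsatisfiable

1. ~(~[](~q -> r) -> <>~[](~q -> r)) & ~(q -> r), w0
2. ~(~[](~q -> r) -> <>~[](~q -> r)), w0
3. ~(q -> r), w0
4. ~[](~q -> r), w0
5. ~<>~[](~q -> r), w0
6. q, w0
7. ~r, w0
8. [](~q -> r), w0
9. ~q -> r, w0
10. ~(~q -> r), w1
11. ~q, w1
12. ~r, w1
13. [](~q -> r), w1
14. ~q -> r, w1
15. r, w1
Accessibility: w0Rw0, w0Rw1, w1Rw1
Branch closes: r and ~r both at w1.
Every branch closes; the branch above is one of them.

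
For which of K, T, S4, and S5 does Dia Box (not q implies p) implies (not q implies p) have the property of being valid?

S4-tableau for the negation not (Dia Box (not q implies p) implies (not q implies p)):
1. not (Dia Box (not q implies p) implies (not q implies p)), 0
2. Dia Box (not q implies p), 0   [neg-implies-rule on 1]
3. not (not q implies p), 0   [neg-implies-rule on 1]
4. not q, 0   [neg-implies-rule on 3]
5. not p, 0   [neg-implies-rule on 3]
6. Box (not q implies p), 1   [Dia-rule on 2: fresh world 1, 0R1]
7. not q implies p, 1   [Box-rule on 6 via 1R1]
8. p, 1   [implies-rule on 7 (branches; this branch)]
Accessibility: 0R0, 0R1, 1R1
Complete open branch: countermodel on an S4-frame, so not valid in S4, nor in K, T (the same frame is also a K-frame and a T-frame).
S5-tableau for the negation not (Dia Box (not q implies p) implies (not q implies p)):
1. not (Dia Box (not q implies p) implies (not q implies p)), 0
2. Dia Box (not q implies p), 0   [neg-implies-rule on 1]
3. not (not q implies p), 0   [neg-implies-rule on 1]
4. not q, 0   [neg-implies-rule on 3]
5. not p, 0   [neg-implies-rule on 3]
6. Box (not q implies p), 1   [Dia-rule on 2: fresh world 1, 0R1]
7. not q implies p, 0   [Box-rule on 6 via 1R0]
8. not q implies p, 1   [Box-rule on 6 via 1R1]
9. p, 0   [implies-rule on 7 (branches; this branch)]
Accessibility: 0R0, 0R1, 1R0, 1R1
Branch closes: p and not p both at 0.
Every branch closes (one shown): valid in S5.

S5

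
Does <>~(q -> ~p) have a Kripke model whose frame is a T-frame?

1. <>~(q -> ~p), u
2. ~(q -> ~p), v
3. q, v
4. p, v
Accessibility: uRu, uRv, vRv

Satisfiable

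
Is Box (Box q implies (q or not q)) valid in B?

Valid in B

Tableau for the negation not Box (Box q implies (q or not q)):
1. not Box (Box q implies (q or not q)), w0
2. not (Box q implies (q or not q)), w1   [neg-Box-rule on 1: fresh world w1, w0Rw1]
3. Box q, w1   [neg-implies-rule on 2]
4. not (q or not q), w1   [neg-implies-rule on 2]
5. not q, w1   [neg-or-rule on 4]
6. q, w1   [neg-or-rule on 4]
Accessibility: w0Rw0, w0Rw1, w1Rw0, w1Rw1
Branch closes: q and not q both at w1.
Every branch of the negation's tableau closes; the branch above is one of them.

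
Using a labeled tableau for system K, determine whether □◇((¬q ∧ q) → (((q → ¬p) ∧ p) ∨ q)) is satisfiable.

1. □◇((¬q ∧ q) → (((q → ¬p) ∧ p) ∨ q)), w0

Satisfiable (open branch found)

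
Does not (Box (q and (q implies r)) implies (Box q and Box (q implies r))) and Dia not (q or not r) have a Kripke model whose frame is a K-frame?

1. not (Box (q and (q implies r)) implies (Box q and Box (q implies r))) and Dia not (q or not r), u
2. not (Box (q and (q implies r)) implies (Box q and Box (q implies r))), u   [and-rule on 1]
3. Dia not (q or not r), u   [and-rule on 1]
4. Box (q and (q implies r)), u   [neg-implies-rule on 2]
5. not (Box q and Box (q implies r)), u   [neg-implies-rule on 2]
6. not Box (q implies r), u   [neg-and-rule on 5 (branches; this branch)]
7. not (q or not r), v   [Dia-rule on 3: fresh world v, uRv]
8. not q, v   [neg-or-rule on 7]
9. r, v   [neg-or-rule on 7]
10. q and (q implies r), v   [Box-rule on 4 via uRv]
11. q, v   [and-rule on 10]
12. q implies r, v   [and-rule on 10]
Accessibility: uRv
Branch closes: q and not q both at v.
Every branch closes; the branch above is one of them.

Unsatisfiable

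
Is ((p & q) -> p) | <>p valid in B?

Yes, valid

Tableau for the negation ~(((p & q) -> p) | <>p):
1. ~(((p & q) -> p) | <>p), 0
2. ~((p & q) -> p), 0
3. ~<>p, 0
4. p & q, 0
5. ~p, 0
6. p, 0
7. q, 0
Accessibility: 0R0
Branch closes: p and ~p both at 0.
All branches of the negation close; one closing branch shown above.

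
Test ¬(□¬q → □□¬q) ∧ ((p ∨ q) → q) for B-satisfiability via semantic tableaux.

Yes, satisfiable

1. ¬(□¬q → □□¬q) ∧ ((p ∨ q) → q), 0
2. ¬(□¬q → □□¬q), 0   [∧-rule on 1]
3. (p ∨ q) → q, 0   [∧-rule on 1]
4. □¬q, 0   [¬→-rule on 2]
5. ¬□□¬q, 0   [¬→-rule on 2]
6. ¬q, 0   [□-rule on 4 via 0R0]
7. ¬(p ∨ q), 0   [→-rule on 3 (branches; this branch)]
8. ¬p, 0   [¬∨-rule on 7]
9. ¬□¬q, 1   [¬□-rule on 5: fresh world 1, 0R1]
10. ¬q, 1   [□-rule on 4 via 0R1]
11. q, 2   [¬□-rule on 9: fresh world 2, 1R2]
Accessibility: 0R0, 0R1, 1R0, 1R1, 1R2, 2R1, 2R2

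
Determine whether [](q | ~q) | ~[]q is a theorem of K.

Yes, valid

Tableau for the negation ~([](q | ~q) | ~[]q):
1. ~([](q | ~q) | ~[]q), u
2. ~[](q | ~q), u   [~|-rule on 1]
3. []q, u   [~|-rule on 1]
4. ~(q | ~q), v   [~[]-rule on 2: fresh world v, uRv]
5. ~q, v   [~|-rule on 4]
6. q, v   [~|-rule on 4]
Accessibility: uRv
Branch closes: q and ~q both at v.
All branches of the negation close; one closing branch shown above.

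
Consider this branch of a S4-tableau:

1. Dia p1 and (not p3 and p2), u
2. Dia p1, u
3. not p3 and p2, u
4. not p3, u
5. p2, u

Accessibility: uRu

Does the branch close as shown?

There is no literal clash: for every atom and world, at most one sign appears.

Not closed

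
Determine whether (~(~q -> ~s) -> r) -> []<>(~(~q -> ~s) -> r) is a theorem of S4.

Tableau for the negation ~((~(~q -> ~s) -> r) -> []<>(~(~q -> ~s) -> r)):
1. ~((~(~q -> ~s) -> r) -> []<>(~(~q -> ~s) -> r)), w0
2. ~(~q -> ~s) -> r, w0
3. ~[]<>(~(~q -> ~s) -> r), w0
4. r, w0
5. ~<>(~(~q -> ~s) -> r), w1
6. ~(~(~q -> ~s) -> r), w1
7. ~(~q -> ~s), w1
8. ~r, w1
9. ~q, w1
10. s, w1
Accessibility: w0Rw0, w0Rw1, w1Rw1
The negation has an open branch (countermodel exists).

Not valid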